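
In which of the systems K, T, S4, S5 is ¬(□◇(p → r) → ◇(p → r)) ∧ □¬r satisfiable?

K

T-tableau for the formula:
1. ¬(□◇(p → r) → ◇(p → r)) ∧ □¬r, w0
2. ¬(□◇(p → r) → ◇(p → r)), w0
3. □¬r, w0
4. □◇(p → r), w0
5. ¬◇(p → r), w0
6. ¬r, w0
7. ◇(p → r), w0
8. ¬(p → r), w0
9. p, w0
10. p → r, w1
11. ¬r, w1
12. ◇(p → r), w1
13. ¬(p → r), w1
14. p, w1
15. r, w1
Accessibility: w0Rw0, w0Rw1, w1Rw1
Branch closes: r and ¬r both at w1.
Every branch closes (one shown): unsatisfiable in T, hence also in S4, S5 (every S4/S5-frame is a T-frame).
K-tableau for the formula:
1. ¬(□◇(p → r) → ◇(p → r)) ∧ □¬r, w0
2. ¬(□◇(p → r) → ◇(p → r)), w0
3. □¬r, w0
4. □◇(p → r), w0
5. ¬◇(p → r), w0
Complete open branch: satisfiable in K.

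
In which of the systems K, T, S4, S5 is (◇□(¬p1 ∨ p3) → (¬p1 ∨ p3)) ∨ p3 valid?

S4-tableau for the negation ¬((◇□(¬p1 ∨ p3) → (¬p1 ∨ p3)) ∨ p3):
1. ¬((◇□(¬p1 ∨ p3) → (¬p1 ∨ p3)) ∨ p3), 0
2. ¬(◇□(¬p1 ∨ p3) → (¬p1 ∨ p3)), 0
3. ¬p3, 0
4. ◇□(¬p1 ∨ p3), 0
5. ¬(¬p1 ∨ p3), 0
6. p1, 0
7. □(¬p1 ∨ p3), 1
8. ¬p1 ∨ p3, 1
9. p3, 1
Accessibility: 0R0, 0R1, 1R1
Complete open branch: countermodel on an S4-frame, so not valid in S4, nor in K, T (the same frame is also a K-frame and a T-frame).
S5-tableau for the negation ¬((◇□(¬p1 ∨ p3) → (¬p1 ∨ p3)) ∨ p3):
1. ¬((◇□(¬p1 ∨ p3) → (¬p1 ∨ p3)) ∨ p3), 0
2. ¬(◇□(¬p1 ∨ p3) → (¬p1 ∨ p3)), 0
3. ¬p3, 0
4. ◇□(¬p1 ∨ p3), 0
5. ¬(¬p1 ∨ p3), 0
6. p1, 0
7. □(¬p1 ∨ p3), 1
8. ¬p1 ∨ p3, 0
9. ¬p1 ∨ p3, 1
10. p3, 0
Accessibility: 0R0, 0R1, 1R0, 1R1
Branch closes: p3 and ¬p3 both at 0.
Every branch closes (one shown): valid in S5.

S5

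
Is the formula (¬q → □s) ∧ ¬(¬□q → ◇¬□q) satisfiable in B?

1. (¬q → □s) ∧ ¬(¬□q → ◇¬□q), u
2. ¬q → □s, u
3. ¬(¬□q → ◇¬□q), u
4. ¬□q, u
5. ¬◇¬□q, u
6. □q, u
7. q, u
8. □s, u
9. s, u
10. ¬q, v
11. □q, v
12. q, v
Accessibility: uRu, uRv, vRu, vRv
Branch closes: q and ¬q both at v.
Every branch closes; the branch above is one of them.

Unsatisfiable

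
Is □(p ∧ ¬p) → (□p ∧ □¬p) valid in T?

Tableau for the negation ¬(□(p ∧ ¬p) → (□p ∧ □¬p)):
1. ¬(□(p ∧ ¬p) → (□p ∧ □¬p)), 0
2. □(p ∧ ¬p), 0
3. ¬(□p ∧ □¬p), 0
4. p ∧ ¬p, 0
5. p, 0
6. ¬p, 0
Accessibility: 0R0
Branch closes: p and ¬p both at 0.
Every branch of the negation's tableau closes; the branch above is one of them.

Valid in T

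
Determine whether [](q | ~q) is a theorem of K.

Tableau for the negation ~[](q | ~q):
1. ~[](q | ~q), 0
2. ~(q | ~q), 1   [~[]-rule on 1: fresh world 1, 0R1]
3. ~q, 1   [~|-rule on 2]
4. q, 1   [~|-rule on 2]
Accessibility: 0R1
Branch closes: q and ~q both at 1.
All branches of the negation close; one closing branch shown above.

Valid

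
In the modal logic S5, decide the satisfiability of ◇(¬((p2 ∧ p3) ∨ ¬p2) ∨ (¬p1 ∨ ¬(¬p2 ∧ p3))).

1. ◇(¬((p2 ∧ p3) ∨ ¬p2) ∨ (¬p1 ∨ ¬(¬p2 ∧ p3))), w0
2. ¬((p2 ∧ p3) ∨ ¬p2) ∨ (¬p1 ∨ ¬(¬p2 ∧ p3)), w1
3. ¬p1 ∨ ¬(¬p2 ∧ p3), w1
4. ¬(¬p2 ∧ p3), w1
5. ¬p3, w1
Accessibility: w0Rw0, w0Rw1, w1Rw0, w1Rw1

Satisfiable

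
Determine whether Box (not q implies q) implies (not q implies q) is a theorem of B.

Yes, valid

Tableau for the negation not (Box (not q implies q) implies (not q implies q)):
1. not (Box (not q implies q) implies (not q implies q)), 0
2. Box (not q implies q), 0   [neg-implies-rule on 1]
3. not (not q implies q), 0   [neg-implies-rule on 1]
4. not q, 0   [neg-implies-rule on 3]
5. not q implies q, 0   [Box-rule on 2 via 0R0]
6. q, 0   [implies-rule on 5 (branches; this branch)]
Accessibility: 0R0
Branch closes: q and not q both at 0.
All branches of the negation close; one closing branch shown above.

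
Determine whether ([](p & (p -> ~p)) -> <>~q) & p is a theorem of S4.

Tableau for the negation ~(([](p & (p -> ~p)) -> <>~q) & p):
1. ~(([](p & (p -> ~p)) -> <>~q) & p), w0
2. ~p, w0
Accessibility: w0Rw0
The negation has an open branch (countermodel exists).

No, not valid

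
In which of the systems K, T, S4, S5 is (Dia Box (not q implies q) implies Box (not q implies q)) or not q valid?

S5

S5-tableau for the negation not ((Dia Box (not q implies q) implies Box (not q implies q)) or not q):
1. not ((Dia Box (not q implies q) implies Box (not q implies q)) or not q), 0
2. not (Dia Box (not q implies q) implies Box (not q implies q)), 0
3. q, 0
4. Dia Box (not q implies q), 0
5. not Box (not q implies q), 0
6. Box (not q implies q), 1
7. not q implies q, 0
8. not q implies q, 1
9. q, 1
10. not (not q implies q), 2
11. not q, 2
12. not q implies q, 2
13. q, 2
Accessibility: 0R0, 0R1, 0R2, 1R0, 1R1, 1R2, 2R0, 2R1, 2R2
Branch closes: q and not q both at 2.
Every branch closes (one shown): valid in S5.
S4-tableau for the negation not ((Dia Box (not q implies q) implies Box (not q implies q)) or not q):
1. not ((Dia Box (not q implies q) implies Box (not q implies q)) or not q), 0
2. not (Dia Box (not q implies q) implies Box (not q implies q)), 0
3. q, 0
4. Dia Box (not q implies q), 0
5. not Box (not q implies q), 0
6. Box (not q implies q), 1
7. not q implies q, 1
8. q, 1
9. not (not q implies q), 2
10. not q, 2
Accessibility: 0R0, 0R1, 0R2, 1R1, 2R2
Complete open branch: countermodel on an S4-frame, so not valid in S4, nor in K, T (the same frame is also a K-frame and a T-frame).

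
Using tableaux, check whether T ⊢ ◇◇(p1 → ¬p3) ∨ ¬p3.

Not valid

Tableau for the negation ¬(◇◇(p1 → ¬p3) ∨ ¬p3):
1. ¬(◇◇(p1 → ¬p3) ∨ ¬p3), u
2. ¬◇◇(p1 → ¬p3), u
3. p3, u
4. ¬◇(p1 → ¬p3), u
5. ¬(p1 → ¬p3), u
6. p1, u
Accessibility: uRu
The negation has an open branch (countermodel exists).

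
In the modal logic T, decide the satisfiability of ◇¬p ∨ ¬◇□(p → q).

Satisfiable

1. ◇¬p ∨ ¬◇□(p → q), w0
2. ¬◇□(p → q), w0   [∨-rule on 1 (branches; this branch)]
3. ¬□(p → q), w0   [¬◇-rule on 2 via w0Rw0]
4. ¬(p → q), w1   [¬□-rule on 3: fresh world w1, w0Rw1]
5. p, w1   [¬→-rule on 4]
6. ¬q, w1   [¬→-rule on 4]
7. ¬□(p → q), w1   [¬◇-rule on 2 via w0Rw1]
8. ¬(p → q), w2   [¬□-rule on 7: fresh world w2, w1Rw2]
9. p, w2   [¬→-rule on 8]
10. ¬q, w2   [¬→-rule on 8]
Accessibility: w0Rw0, w0Rw1, w1Rw1, w1Rw2, w2Rw2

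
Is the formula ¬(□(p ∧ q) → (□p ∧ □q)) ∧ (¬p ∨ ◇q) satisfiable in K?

1. ¬(□(p ∧ q) → (□p ∧ □q)) ∧ (¬p ∨ ◇q), w0
2. ¬(□(p ∧ q) → (□p ∧ □q)), w0
3. ¬p ∨ ◇q, w0
4. □(p ∧ q), w0
5. ¬(□p ∧ □q), w0
6. ◇q, w0
7. ¬□q, w0
8. q, w1
9. p ∧ q, w1
10. p, w1
11. ¬q, w2
12. p ∧ q, w2
13. p, w2
14. q, w2
Accessibility: w0Rw1, w0Rw2
Branch closes: q and ¬q both at w2.
All branches of the tableau close; one closing branch shown above.

Unsatisfiable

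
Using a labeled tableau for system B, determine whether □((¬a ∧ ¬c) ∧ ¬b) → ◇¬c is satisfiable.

1. □((¬a ∧ ¬c) ∧ ¬b) → ◇¬c, w0
2. ◇¬c, w0   [→-rule on 1 (branches; this branch)]
3. ¬c, w1   [◇-rule on 2: fresh world w1, w0Rw1]
Accessibility: w0Rw0, w0Rw1, w1Rw0, w1Rw1

Satisfiable (open branch found)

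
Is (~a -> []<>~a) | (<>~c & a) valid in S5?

Tableau for the negation ~((~a -> []<>~a) | (<>~c & a)):
1. ~((~a -> []<>~a) | (<>~c & a)), 0
2. ~(~a -> []<>~a), 0
3. ~(<>~c & a), 0
4. ~a, 0
5. ~[]<>~a, 0
6. ~<>~c, 0
7. c, 0
8. ~<>~a, 1
9. c, 1
10. a, 0
Accessibility: 0R0, 0R1, 1R0, 1R1
Branch closes: a and ~a both at 0.
Every branch of the negation's tableau closes; the branch above is one of them.

Valid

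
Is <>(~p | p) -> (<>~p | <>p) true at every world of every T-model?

Tableau for the negation ~(<>(~p | p) -> (<>~p | <>p)):
1. ~(<>(~p | p) -> (<>~p | <>p)), w0
2. <>(~p | p), w0
3. ~(<>~p | <>p), w0
4. ~<>~p, w0
5. ~<>p, w0
6. p, w0
7. ~p, w0
Accessibility: w0Rw0
Branch closes: p and ~p both at w0.
Every branch of the negation's tableau closes; the branch above is one of them.

Yes, valid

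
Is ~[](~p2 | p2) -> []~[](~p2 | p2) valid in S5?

Tableau for the negation ~(~[](~p2 | p2) -> []~[](~p2 | p2)):
1. ~(~[](~p2 | p2) -> []~[](~p2 | p2)), w0
2. ~[](~p2 | p2), w0   [~->-rule on 1]
3. ~[]~[](~p2 | p2), w0   [~->-rule on 1]
4. ~(~p2 | p2), w1   [~[]-rule on 2: fresh world w1, w0Rw1]
5. p2, w1   [~|-rule on 4]
6. ~p2, w1   [~|-rule on 4]
Accessibility: w0Rw0, w0Rw1, w1Rw0, w1Rw1
Branch closes: p2 and ~p2 both at w1.
Every branch of the negation's tableau closes; the branch above is one of them.

Yes, valid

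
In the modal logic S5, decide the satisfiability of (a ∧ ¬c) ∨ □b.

Satisfiable (open branch found)

1. (a ∧ ¬c) ∨ □b, 0
2. □b, 0
3. b, 0
Accessibility: 0R0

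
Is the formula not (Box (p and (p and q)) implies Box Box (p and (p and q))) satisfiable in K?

Yes, satisfiable

1. not (Box (p and (p and q)) implies Box Box (p and (p and q))), 0
2. Box (p and (p and q)), 0
3. not Box Box (p and (p and q)), 0
4. not Box (p and (p and q)), 1
5. p and (p and q), 1
6. p, 1
7. p and q, 1
8. q, 1
9. not (p and (p and q)), 2
10. not (p and q), 2
11. not q, 2
Accessibility: 0R1, 1R2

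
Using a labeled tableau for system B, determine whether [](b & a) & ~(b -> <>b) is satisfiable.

1. [](b & a) & ~(b -> <>b), 0
2. [](b & a), 0
3. ~(b -> <>b), 0
4. b, 0
5. ~<>b, 0
6. b & a, 0
7. a, 0
8. ~b, 0
Accessibility: 0R0
Branch closes: b and ~b both at 0.
Every branch closes; the branch above is one of them.

Unsatisfiable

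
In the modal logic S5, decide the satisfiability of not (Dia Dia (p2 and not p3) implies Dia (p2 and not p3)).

No, unsatisfiable

1. not (Dia Dia (p2 and not p3) implies Dia (p2 and not p3)), w0
2. Dia Dia (p2 and not p3), w0
3. not Dia (p2 and not p3), w0
4. not (p2 and not p3), w0
5. p3, w0
6. Dia (p2 and not p3), w1
7. not (p2 and not p3), w1
8. p3, w1
9. p2 and not p3, w2
10. p2, w2
11. not p3, w2
12. not (p2 and not p3), w2
13. p3, w2
Accessibility: w0Rw0, w0Rw1, w0Rw2, w1Rw0, w1Rw1, w1Rw2, w2Rw0, w2Rw1, w2Rw2
Branch closes: p3 and not p3 both at w2.
Every branch closes; the branch above is one of them.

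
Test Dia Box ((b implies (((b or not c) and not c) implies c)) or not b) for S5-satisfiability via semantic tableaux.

Satisfiable

1. Dia Box ((b implies (((b or not c) and not c) implies c)) or not b), w0
2. Box ((b implies (((b or not c) and not c) implies c)) or not b), w1
3. (b implies (((b or not c) and not c) implies c)) or not b, w0
4. (b implies (((b or not c) and not c) implies c)) or not b, w1
5. not b, w0
6. not b, w1
Accessibility: w0Rw0, w0Rw1, w1Rw0, w1Rw1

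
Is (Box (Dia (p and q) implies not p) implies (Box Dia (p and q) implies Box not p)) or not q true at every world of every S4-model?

Yes, valid

Tableau for the negation not ((Box (Dia (p and q) implies not p) implies (Box Dia (p and q) implies Box not p)) or not q):
1. not ((Box (Dia (p and q) implies not p) implies (Box Dia (p and q) implies Box not p)) or not q), w0
2. not (Box (Dia (p and q) implies not p) implies (Box Dia (p and q) implies Box not p)), w0   [neg-or-rule on 1]
3. q, w0   [neg-or-rule on 1]
4. Box (Dia (p and q) implies not p), w0   [neg-implies-rule on 2]
5. not (Box Dia (p and q) implies Box not p), w0   [neg-implies-rule on 2]
6. Box Dia (p and q), w0   [neg-implies-rule on 5]
7. not Box not p, w0   [neg-implies-rule on 5]
8. Dia (p and q) implies not p, w0   [Box-rule on 4 via w0Rw0]
9. Dia (p and q), w0   [Box-rule on 6 via w0Rw0]
10. not Dia (p and q), w0   [implies-rule on 8 (branches; this branch)]
11. not (p and q), w0   [neg-Dia-rule on 10 via w0Rw0]
12. not p, w0   [neg-and-rule on 11 (branches; this branch)]
13. p, w1   [neg-Box-rule on 7: fresh world w1, w0Rw1]
14. Dia (p and q) implies not p, w1   [Box-rule on 4 via w0Rw1]
15. Dia (p and q), w1   [Box-rule on 6 via w0Rw1]
16. not (p and q), w1   [neg-Dia-rule on 10 via w0Rw1]
17. not Dia (p and q), w1   [implies-rule on 14 (branches; this branch)]
18. not q, w1   [neg-and-rule on 16 (branches; this branch)]
19. p and q, w2   [Dia-rule on 9: fresh world w2, w0Rw2]
20. p, w2   [and-rule on 19]
21. q, w2   [and-rule on 19]
22. Dia (p and q) implies not p, w2   [Box-rule on 4 via w0Rw2]
23. Dia (p and q), w2   [Box-rule on 6 via w0Rw2]
24. not (p and q), w2   [neg-Dia-rule on 10 via w0Rw2]
25. not Dia (p and q), w2   [implies-rule on 22 (branches; this branch)]
26. not q, w2   [neg-and-rule on 24 (branches; this branch)]
Accessibility: w0Rw0, w0Rw1, w0Rw2, w1Rw1, w2Rw2
Branch closes: q and not q both at w2.
Every branch of the negation's tableau closes; the branch above is one of them.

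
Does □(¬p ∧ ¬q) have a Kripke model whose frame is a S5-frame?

1. □(¬p ∧ ¬q), 0
2. ¬p ∧ ¬q, 0
3. ¬p, 0
4. ¬q, 0
Accessibility: 0R0

Yes, satisfiable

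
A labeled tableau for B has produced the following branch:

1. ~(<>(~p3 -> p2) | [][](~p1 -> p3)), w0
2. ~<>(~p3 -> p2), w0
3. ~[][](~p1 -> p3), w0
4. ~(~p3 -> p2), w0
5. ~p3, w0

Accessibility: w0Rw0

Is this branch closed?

There is no literal clash: for every atom and world, at most one sign appears.

Not closed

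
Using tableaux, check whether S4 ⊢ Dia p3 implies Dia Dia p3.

Tableau for the negation not (Dia p3 implies Dia Dia p3):
1. not (Dia p3 implies Dia Dia p3), w0
2. Dia p3, w0
3. not Dia Dia p3, w0
4. not Dia p3, w0
5. not p3, w0
6. p3, w1
7. not Dia p3, w1
8. not p3, w1
Accessibility: w0Rw0, w0Rw1, w1Rw1
Branch closes: p3 and not p3 both at w1.
All branches of the negation close; one closing branch shown above.

Yes, valid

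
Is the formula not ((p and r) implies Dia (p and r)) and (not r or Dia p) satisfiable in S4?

1. not ((p and r) implies Dia (p and r)) and (not r or Dia p), u
2. not ((p and r) implies Dia (p and r)), u
3. not r or Dia p, u
4. p and r, u
5. not Dia (p and r), u
6. p, u
7. r, u
8. not (p and r), u
9. Dia p, u
10. not r, u
Accessibility: uRu
Branch closes: r and not r both at u.
(One branch shown.) All branches close.

No, unsatisfiable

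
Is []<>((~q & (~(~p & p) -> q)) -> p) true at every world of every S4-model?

Tableau for the negation ~[]<>((~q & (~(~p & p) -> q)) -> p):
1. ~[]<>((~q & (~(~p & p) -> q)) -> p), w0
2. ~<>((~q & (~(~p & p) -> q)) -> p), w1   [~[]-rule on 1: fresh world w1, w0Rw1]
3. ~((~q & (~(~p & p) -> q)) -> p), w1   [~<>-rule on 2 via w1Rw1]
4. ~q & (~(~p & p) -> q), w1   [~->-rule on 3]
5. ~p, w1   [~->-rule on 3]
6. ~q, w1   [&-rule on 4]
7. ~(~p & p) -> q, w1   [&-rule on 4]
8. ~p & p, w1   [->-rule on 7 (branches; this branch)]
9. p, w1   [&-rule on 8]
Accessibility: w0Rw0, w0Rw1, w1Rw1
Branch closes: p and ~p both at w1.
Every branch of the negation's tableau closes; the branch above is one of them.

Valid in S4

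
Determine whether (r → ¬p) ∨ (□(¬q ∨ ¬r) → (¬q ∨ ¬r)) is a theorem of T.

Valid in T

Tableau for the negation ¬((r → ¬p) ∨ (□(¬q ∨ ¬r) → (¬q ∨ ¬r))):
1. ¬((r → ¬p) ∨ (□(¬q ∨ ¬r) → (¬q ∨ ¬r))), w0
2. ¬(r → ¬p), w0
3. ¬(□(¬q ∨ ¬r) → (¬q ∨ ¬r)), w0
4. r, w0
5. p, w0
6. □(¬q ∨ ¬r), w0
7. ¬(¬q ∨ ¬r), w0
8. q, w0
9. ¬q ∨ ¬r, w0
10. ¬r, w0
Accessibility: w0Rw0
Branch closes: r and ¬r both at w0.
Every branch of the negation's tableau closes; the branch above is one of them.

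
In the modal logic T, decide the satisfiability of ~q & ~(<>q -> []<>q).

Satisfiable

1. ~q & ~(<>q -> []<>q), u
2. ~q, u   [&-rule on 1]
3. ~(<>q -> []<>q), u   [&-rule on 1]
4. <>q, u   [~->-rule on 3]
5. ~[]<>q, u   [~->-rule on 3]
6. q, v   [<>-rule on 4: fresh world v, uRv]
7. ~<>q, w   [~[]-rule on 5: fresh world w, uRw]
8. ~q, w   [~<>-rule on 7 via wRw]
Accessibility: uRu, uRv, uRw, vRv, wRw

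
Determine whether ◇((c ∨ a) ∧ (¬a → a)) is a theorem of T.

No, not valid

Tableau for the negation ¬◇((c ∨ a) ∧ (¬a → a)):
1. ¬◇((c ∨ a) ∧ (¬a → a)), w0
2. ¬((c ∨ a) ∧ (¬a → a)), w0
3. ¬(¬a → a), w0
4. ¬a, w0
Accessibility: w0Rw0
The negation has an open branch (countermodel exists).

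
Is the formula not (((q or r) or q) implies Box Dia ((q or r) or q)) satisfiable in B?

1. not (((q or r) or q) implies Box Dia ((q or r) or q)), 0
2. (q or r) or q, 0   [neg-implies-rule on 1]
3. not Box Dia ((q or r) or q), 0   [neg-implies-rule on 1]
4. q or r, 0   [or-rule on 2 (branches; this branch)]
5. r, 0   [or-rule on 4 (branches; this branch)]
6. not Dia ((q or r) or q), 1   [neg-Box-rule on 3: fresh world 1, 0R1]
7. not ((q or r) or q), 0   [neg-Dia-rule on 6 via 1R0]
8. not (q or r), 0   [neg-or-rule on 7]
9. not q, 0   [neg-or-rule on 7]
10. not r, 0   [neg-or-rule on 8]
Accessibility: 0R0, 0R1, 1R0, 1R1
Branch closes: r and not r both at 0.
All branches of the tableau close; one closing branch shown above.

No, unsatisfiable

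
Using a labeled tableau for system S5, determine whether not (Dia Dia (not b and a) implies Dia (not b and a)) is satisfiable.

No, unsatisfiable

1. not (Dia Dia (not b and a) implies Dia (not b and a)), u
2. Dia Dia (not b and a), u
3. not Dia (not b and a), u
4. not (not b and a), u
5. not a, u
6. Dia (not b and a), v
7. not (not b and a), v
8. not a, v
9. not b and a, w
10. not b, w
11. a, w
12. not (not b and a), w
13. not a, w
Accessibility: uRu, uRv, uRw, vRu, vRv, vRw, wRu, wRv, wRw
Branch closes: a and not a both at w.
All branches of the tableau close; one closing branch shown above.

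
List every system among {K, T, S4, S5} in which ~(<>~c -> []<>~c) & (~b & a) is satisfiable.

S4-tableau for the formula:
1. ~(<>~c -> []<>~c) & (~b & a), 0
2. ~(<>~c -> []<>~c), 0   [&-rule on 1]
3. ~b & a, 0   [&-rule on 1]
4. <>~c, 0   [~->-rule on 2]
5. ~[]<>~c, 0   [~->-rule on 2]
6. ~b, 0   [&-rule on 3]
7. a, 0   [&-rule on 3]
8. ~c, 1   [<>-rule on 4: fresh world 1, 0R1]
9. ~<>~c, 2   [~[]-rule on 5: fresh world 2, 0R2]
10. c, 2   [~<>-rule on 9 via 2R2]
Accessibility: 0R0, 0R1, 0R2, 1R1, 2R2
Complete open branch: satisfiable in S4, hence also in K, T (this S4-model is also a K-model and a T-model).
S5-tableau for the formula:
1. ~(<>~c -> []<>~c) & (~b & a), 0
2. ~(<>~c -> []<>~c), 0   [&-rule on 1]
3. ~b & a, 0   [&-rule on 1]
4. <>~c, 0   [~->-rule on 2]
5. ~[]<>~c, 0   [~->-rule on 2]
6. ~b, 0   [&-rule on 3]
7. a, 0   [&-rule on 3]
8. ~c, 1   [<>-rule on 4: fresh world 1, 0R1]
9. ~<>~c, 2   [~[]-rule on 5: fresh world 2, 0R2]
10. c, 0   [~<>-rule on 9 via 2R0]
11. c, 1   [~<>-rule on 9 via 2R1]
Accessibility: 0R0, 0R1, 0R2, 1R0, 1R1, 1R2, 2R0, 2R1, 2R2
Branch closes: c and ~c both at 1.
Every branch closes (one shown): unsatisfiable in S5.

K, T, S4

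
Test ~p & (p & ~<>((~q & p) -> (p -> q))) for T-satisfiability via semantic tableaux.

1. ~p & (p & ~<>((~q & p) -> (p -> q))), w0
2. ~p, w0
3. p & ~<>((~q & p) -> (p -> q)), w0
4. p, w0
5. ~<>((~q & p) -> (p -> q)), w0
Accessibility: w0Rw0
Branch closes: p and ~p both at w0.
All branches of the tableau close; one closing branch shown above.

Unsatisfiable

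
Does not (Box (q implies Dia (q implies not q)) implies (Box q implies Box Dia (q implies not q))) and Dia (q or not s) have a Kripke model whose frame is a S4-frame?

No, unsatisfiable

1. not (Box (q implies Dia (q implies not q)) implies (Box q implies Box Dia (q implies not q))) and Dia (q or not s), w0
2. not (Box (q implies Dia (q implies not q)) implies (Box q implies Box Dia (q implies not q))), w0
3. Dia (q or not s), w0
4. Box (q implies Dia (q implies not q)), w0
5. not (Box q implies Box Dia (q implies not q)), w0
6. Box q, w0
7. not Box Dia (q implies not q), w0
8. q implies Dia (q implies not q), w0
9. q, w0
10. Dia (q implies not q), w0
11. q or not s, w1
12. q implies Dia (q implies not q), w1
13. q, w1
14. not s, w1
15. Dia (q implies not q), w1
16. not Dia (q implies not q), w2
17. q implies Dia (q implies not q), w2
18. q, w2
19. not (q implies not q), w2
20. Dia (q implies not q), w2
21. q implies not q, w3
22. q implies Dia (q implies not q), w3
23. q, w3
24. not q, w3
Accessibility: w0Rw0, w0Rw1, w0Rw2, w0Rw3, w1Rw1, w2Rw2, w3Rw3
Branch closes: q and not q both at w3.
Every branch closes; the branch above is one of them.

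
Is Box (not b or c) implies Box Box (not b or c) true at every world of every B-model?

Invalid (countermodel exists)

Tableau for the negation not (Box (not b or c) implies Box Box (not b or c)):
1. not (Box (not b or c) implies Box Box (not b or c)), u
2. Box (not b or c), u   [neg-implies-rule on 1]
3. not Box Box (not b or c), u   [neg-implies-rule on 1]
4. not b or c, u   [Box-rule on 2 via uRu]
5. c, u   [or-rule on 4 (branches; this branch)]
6. not Box (not b or c), v   [neg-Box-rule on 3: fresh world v, uRv]
7. not b or c, v   [Box-rule on 2 via uRv]
8. c, v   [or-rule on 7 (branches; this branch)]
9. not (not b or c), w   [neg-Box-rule on 6: fresh world w, vRw]
10. b, w   [neg-or-rule on 9]
11. not c, w   [neg-or-rule on 9]
Accessibility: uRu, uRv, vRu, vRv, vRw, wRv, wRw
The negation has an open branch (countermodel exists).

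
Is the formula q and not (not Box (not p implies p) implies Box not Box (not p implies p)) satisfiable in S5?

No, unsatisfiable

1. q and not (not Box (not p implies p) implies Box not Box (not p implies p)), w0
2. q, w0
3. not (not Box (not p implies p) implies Box not Box (not p implies p)), w0
4. not Box (not p implies p), w0
5. not Box not Box (not p implies p), w0
6. not (not p implies p), w1
7. not p, w1
8. Box (not p implies p), w2
9. not p implies p, w0
10. not p implies p, w1
11. not p implies p, w2
12. p, w0
13. p, w1
Accessibility: w0Rw0, w0Rw1, w0Rw2, w1Rw0, w1Rw1, w1Rw2, w2Rw0, w2Rw1, w2Rw2
Branch closes: p and not p both at w1.
(One branch shown.) All branches close.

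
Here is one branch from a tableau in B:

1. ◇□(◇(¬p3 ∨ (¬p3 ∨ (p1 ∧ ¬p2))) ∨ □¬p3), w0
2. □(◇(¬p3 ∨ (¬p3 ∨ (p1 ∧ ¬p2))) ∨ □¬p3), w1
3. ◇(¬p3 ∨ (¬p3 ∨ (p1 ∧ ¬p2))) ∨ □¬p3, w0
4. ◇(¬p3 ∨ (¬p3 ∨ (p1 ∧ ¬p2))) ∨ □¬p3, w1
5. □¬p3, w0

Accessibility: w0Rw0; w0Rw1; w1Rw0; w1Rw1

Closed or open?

No world carries both an atom and its negation.

No, open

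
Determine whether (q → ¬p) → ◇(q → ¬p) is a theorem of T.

Yes, valid

Tableau for the negation ¬((q → ¬p) → ◇(q → ¬p)):
1. ¬((q → ¬p) → ◇(q → ¬p)), u
2. q → ¬p, u   [¬→-rule on 1]
3. ¬◇(q → ¬p), u   [¬→-rule on 1]
4. ¬(q → ¬p), u   [¬◇-rule on 3 via uRu]
5. q, u   [¬→-rule on 4]
6. p, u   [¬→-rule on 4]
7. ¬p, u   [→-rule on 2 (branches; this branch)]
Accessibility: uRu
Branch closes: p and ¬p both at u.
All branches of the negation close; one closing branch shown above.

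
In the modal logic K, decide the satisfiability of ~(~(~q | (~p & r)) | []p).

Yes, satisfiable

1. ~(~(~q | (~p & r)) | []p), 0
2. ~q | (~p & r), 0   [~|-rule on 1]
3. ~[]p, 0   [~|-rule on 1]
4. ~p & r, 0   [|-rule on 2 (branches; this branch)]
5. ~p, 0   [&-rule on 4]
6. r, 0   [&-rule on 4]
7. ~p, 1   [~[]-rule on 3: fresh world 1, 0R1]
Accessibility: 0R1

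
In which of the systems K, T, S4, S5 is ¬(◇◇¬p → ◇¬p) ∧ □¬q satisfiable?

T-tableau for the formula:
1. ¬(◇◇¬p → ◇¬p) ∧ □¬q, u
2. ¬(◇◇¬p → ◇¬p), u   [∧-rule on 1]
3. □¬q, u   [∧-rule on 1]
4. ◇◇¬p, u   [¬→-rule on 2]
5. ¬◇¬p, u   [¬→-rule on 2]
6. ¬q, u   [□-rule on 3 via uRu]
7. p, u   [¬◇-rule on 5 via uRu]
8. ◇¬p, v   [◇-rule on 4: fresh world v, uRv]
9. ¬q, v   [□-rule on 3 via uRv]
10. p, v   [¬◇-rule on 5 via uRv]
11. ¬p, w   [◇-rule on 8: fresh world w, vRw]
Accessibility: uRu, uRv, vRv, vRw, wRw
Complete open branch: satisfiable in T, hence also in K (this T-model is also a K-model).
S4-tableau for the formula:
1. ¬(◇◇¬p → ◇¬p) ∧ □¬q, u
2. ¬(◇◇¬p → ◇¬p), u   [∧-rule on 1]
3. □¬q, u   [∧-rule on 1]
4. ◇◇¬p, u   [¬→-rule on 2]
5. ¬◇¬p, u   [¬→-rule on 2]
6. ¬q, u   [□-rule on 3 via uRu]
7. p, u   [¬◇-rule on 5 via uRu]
8. ◇¬p, v   [◇-rule on 4: fresh world v, uRv]
9. ¬q, v   [□-rule on 3 via uRv]
10. p, v   [¬◇-rule on 5 via uRv]
11. ¬p, w   [◇-rule on 8: fresh world w, vRw]
12. ¬q, w   [□-rule on 3 via uRw]
13. p, w   [¬◇-rule on 5 via uRw]
Accessibility: uRu, uRv, uRw, vRv, vRw, wRw
Branch closes: p and ¬p both at w.
Every branch closes (one shown): unsatisfiable in S4, hence also in S5 (every S5-frame is an S4-frame).

K, T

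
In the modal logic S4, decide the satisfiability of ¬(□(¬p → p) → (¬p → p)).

No, unsatisfiable

1. ¬(□(¬p → p) → (¬p → p)), w0
2. □(¬p → p), w0
3. ¬(¬p → p), w0
4. ¬p, w0
5. ¬p → p, w0
6. p, w0
Accessibility: w0Rw0
Branch closes: p and ¬p both at w0.
(One branch shown.) All branches close.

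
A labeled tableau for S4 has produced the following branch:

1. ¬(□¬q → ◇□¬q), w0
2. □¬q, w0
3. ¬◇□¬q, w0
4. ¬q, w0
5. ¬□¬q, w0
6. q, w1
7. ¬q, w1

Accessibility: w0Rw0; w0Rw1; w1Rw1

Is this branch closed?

Yes, closed

Both q and ¬q appear at w1.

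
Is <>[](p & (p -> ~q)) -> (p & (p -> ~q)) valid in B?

Valid in B

Tableau for the negation ~(<>[](p & (p -> ~q)) -> (p & (p -> ~q))):
1. ~(<>[](p & (p -> ~q)) -> (p & (p -> ~q))), u
2. <>[](p & (p -> ~q)), u   [~->-rule on 1]
3. ~(p & (p -> ~q)), u   [~->-rule on 1]
4. ~(p -> ~q), u   [~&-rule on 3 (branches; this branch)]
5. p, u   [~->-rule on 4]
6. q, u   [~->-rule on 4]
7. [](p & (p -> ~q)), v   [<>-rule on 2: fresh world v, uRv]
8. p & (p -> ~q), u   [[]-rule on 7 via vRu]
9. p -> ~q, u   [&-rule on 8]
10. p & (p -> ~q), v   [[]-rule on 7 via vRv]
11. p, v   [&-rule on 10]
12. p -> ~q, v   [&-rule on 10]
13. ~q, u   [->-rule on 9 (branches; this branch)]
Accessibility: uRu, uRv, vRu, vRv
Branch closes: q and ~q both at u.
Every branch of the negation's tableau closes; the branch above is one of them.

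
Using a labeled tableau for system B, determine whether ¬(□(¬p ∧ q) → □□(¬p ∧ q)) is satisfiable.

Satisfiable

1. ¬(□(¬p ∧ q) → □□(¬p ∧ q)), u
2. □(¬p ∧ q), u
3. ¬□□(¬p ∧ q), u
4. ¬p ∧ q, u
5. ¬p, u
6. q, u
7. ¬□(¬p ∧ q), v
8. ¬p ∧ q, v
9. ¬p, v
10. q, v
11. ¬(¬p ∧ q), w
12. ¬q, w
Accessibility: uRu, uRv, vRu, vRv, vRw, wRv, wRw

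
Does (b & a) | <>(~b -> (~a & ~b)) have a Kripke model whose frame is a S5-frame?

Satisfiable

1. (b & a) | <>(~b -> (~a & ~b)), 0
2. <>(~b -> (~a & ~b)), 0   [|-rule on 1 (branches; this branch)]
3. ~b -> (~a & ~b), 1   [<>-rule on 2: fresh world 1, 0R1]
4. ~a & ~b, 1   [->-rule on 3 (branches; this branch)]
5. ~a, 1   [&-rule on 4]
6. ~b, 1   [&-rule on 4]
Accessibility: 0R0, 0R1, 1R0, 1R1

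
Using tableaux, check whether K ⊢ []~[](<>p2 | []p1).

Invalid (countermodel exists)

Tableau for the negation ~[]~[](<>p2 | []p1):
1. ~[]~[](<>p2 | []p1), u
2. [](<>p2 | []p1), v
Accessibility: uRv
The negation has an open branch (countermodel exists).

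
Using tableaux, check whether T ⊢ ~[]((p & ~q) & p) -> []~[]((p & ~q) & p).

Tableau for the negation ~(~[]((p & ~q) & p) -> []~[]((p & ~q) & p)):
1. ~(~[]((p & ~q) & p) -> []~[]((p & ~q) & p)), w0
2. ~[]((p & ~q) & p), w0
3. ~[]~[]((p & ~q) & p), w0
4. ~((p & ~q) & p), w1
5. ~p, w1
6. []((p & ~q) & p), w2
7. (p & ~q) & p, w2
8. p & ~q, w2
9. p, w2
10. ~q, w2
Accessibility: w0Rw0, w0Rw1, w0Rw2, w1Rw1, w2Rw2
The negation has an open branch (countermodel exists).

Not valid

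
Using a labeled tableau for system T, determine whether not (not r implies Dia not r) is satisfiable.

1. not (not r implies Dia not r), w0
2. not r, w0
3. not Dia not r, w0
4. r, w0
Accessibility: w0Rw0
Branch closes: r and not r both at w0.
(One branch shown.) All branches close.

No, unsatisfiable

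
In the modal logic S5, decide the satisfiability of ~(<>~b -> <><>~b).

1. ~(<>~b -> <><>~b), u
2. <>~b, u
3. ~<><>~b, u
4. ~<>~b, u
5. b, u
6. ~b, v
7. ~<>~b, v
8. b, v
Accessibility: uRu, uRv, vRu, vRv
Branch closes: b and ~b both at v.
Every branch closes; the branch above is one of them.

Unsatisfiable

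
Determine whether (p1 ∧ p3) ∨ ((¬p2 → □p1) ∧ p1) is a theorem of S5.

Invalid (countermodel exists)

Tableau for the negation ¬((p1 ∧ p3) ∨ ((¬p2 → □p1) ∧ p1)):
1. ¬((p1 ∧ p3) ∨ ((¬p2 → □p1) ∧ p1)), 0
2. ¬(p1 ∧ p3), 0
3. ¬((¬p2 → □p1) ∧ p1), 0
4. ¬p3, 0
5. ¬p1, 0
Accessibility: 0R0
The negation has an open branch (countermodel exists).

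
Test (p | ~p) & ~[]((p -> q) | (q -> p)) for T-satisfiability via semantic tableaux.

1. (p | ~p) & ~[]((p -> q) | (q -> p)), 0
2. p | ~p, 0
3. ~[]((p -> q) | (q -> p)), 0
4. ~p, 0
5. ~((p -> q) | (q -> p)), 1
6. ~(p -> q), 1
7. ~(q -> p), 1
8. p, 1
9. ~q, 1
10. q, 1
11. ~p, 1
Accessibility: 0R0, 0R1, 1R1
Branch closes: q and ~q both at 1.
Every branch closes; the branch above is one of them.

Unsatisfiable (every branch closes)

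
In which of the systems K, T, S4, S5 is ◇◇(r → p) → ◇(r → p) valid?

S4-tableau for the negation ¬(◇◇(r → p) → ◇(r → p)):
1. ¬(◇◇(r → p) → ◇(r → p)), 0
2. ◇◇(r → p), 0
3. ¬◇(r → p), 0
4. ¬(r → p), 0
5. r, 0
6. ¬p, 0
7. ◇(r → p), 1
8. ¬(r → p), 1
9. r, 1
10. ¬p, 1
11. r → p, 2
12. ¬(r → p), 2
13. r, 2
14. ¬p, 2
15. p, 2
Accessibility: 0R0, 0R1, 0R2, 1R1, 1R2, 2R2
Branch closes: p and ¬p both at 2.
Every branch closes (one shown): valid in S4, hence also in S5 (every theorem of S4 is a theorem of S5).
T-tableau for the negation ¬(◇◇(r → p) → ◇(r → p)):
1. ¬(◇◇(r → p) → ◇(r → p)), 0
2. ◇◇(r → p), 0
3. ¬◇(r → p), 0
4. ¬(r → p), 0
5. r, 0
6. ¬p, 0
7. ◇(r → p), 1
8. ¬(r → p), 1
9. r, 1
10. ¬p, 1
11. r → p, 2
12. p, 2
Accessibility: 0R0, 0R1, 1R1, 1R2, 2R2
Complete open branch: countermodel on a T-frame, so not valid in T, nor in K (the same frame is also a K-frame).

S4, S5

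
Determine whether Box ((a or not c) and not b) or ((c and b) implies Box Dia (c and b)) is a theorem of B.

Tableau for the negation not (Box ((a or not c) and not b) or ((c and b) implies Box Dia (c and b))):
1. not (Box ((a or not c) and not b) or ((c and b) implies Box Dia (c and b))), w0
2. not Box ((a or not c) and not b), w0
3. not ((c and b) implies Box Dia (c and b)), w0
4. c and b, w0
5. not Box Dia (c and b), w0
6. c, w0
7. b, w0
8. not ((a or not c) and not b), w1
9. not (a or not c), w1
10. not a, w1
11. c, w1
12. not Dia (c and b), w2
13. not (c and b), w0
14. not (c and b), w2
15. not b, w0
Accessibility: w0Rw0, w0Rw1, w0Rw2, w1Rw0, w1Rw1, w2Rw0, w2Rw2
Branch closes: b and not b both at w0.
All branches of the negation close; one closing branch shown above.

Valid in B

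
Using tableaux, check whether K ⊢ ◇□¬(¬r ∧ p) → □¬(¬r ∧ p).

Invalid (countermodel exists)

Tableau for the negation ¬(◇□¬(¬r ∧ p) → □¬(¬r ∧ p)):
1. ¬(◇□¬(¬r ∧ p) → □¬(¬r ∧ p)), u
2. ◇□¬(¬r ∧ p), u   [¬→-rule on 1]
3. ¬□¬(¬r ∧ p), u   [¬→-rule on 1]
4. □¬(¬r ∧ p), v   [◇-rule on 2: fresh world v, uRv]
5. ¬r ∧ p, w   [¬□-rule on 3: fresh world w, uRw]
6. ¬r, w   [∧-rule on 5]
7. p, w   [∧-rule on 5]
Accessibility: uRv, uRw
The negation has an open branch (countermodel exists).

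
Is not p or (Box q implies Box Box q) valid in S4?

Tableau for the negation not (not p or (Box q implies Box Box q)):
1. not (not p or (Box q implies Box Box q)), 0
2. p, 0
3. not (Box q implies Box Box q), 0
4. Box q, 0
5. not Box Box q, 0
6. q, 0
7. not Box q, 1
8. q, 1
9. not q, 2
10. q, 2
Accessibility: 0R0, 0R1, 0R2, 1R1, 1R2, 2R2
Branch closes: q and not q both at 2.
All branches of the negation close; one closing branch shown above.

Yes, valid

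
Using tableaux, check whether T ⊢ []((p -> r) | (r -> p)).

Valid

Tableau for the negation ~[]((p -> r) | (r -> p)):
1. ~[]((p -> r) | (r -> p)), 0
2. ~((p -> r) | (r -> p)), 1
3. ~(p -> r), 1
4. ~(r -> p), 1
5. p, 1
6. ~r, 1
7. r, 1
8. ~p, 1
Accessibility: 0R0, 0R1, 1R1
Branch closes: r and ~r both at 1.
All branches of the negation close; one closing branch shown above.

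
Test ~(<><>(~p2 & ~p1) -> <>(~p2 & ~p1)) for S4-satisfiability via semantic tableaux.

1. ~(<><>(~p2 & ~p1) -> <>(~p2 & ~p1)), u
2. <><>(~p2 & ~p1), u   [~->-rule on 1]
3. ~<>(~p2 & ~p1), u   [~->-rule on 1]
4. ~(~p2 & ~p1), u   [~<>-rule on 3 via uRu]
5. p1, u   [~&-rule on 4 (branches; this branch)]
6. <>(~p2 & ~p1), v   [<>-rule on 2: fresh world v, uRv]
7. ~(~p2 & ~p1), v   [~<>-rule on 3 via uRv]
8. p1, v   [~&-rule on 7 (branches; this branch)]
9. ~p2 & ~p1, w   [<>-rule on 6: fresh world w, vRw]
10. ~p2, w   [&-rule on 9]
11. ~p1, w   [&-rule on 9]
12. ~(~p2 & ~p1), w   [~<>-rule on 3 via uRw]
13. p1, w   [~&-rule on 12 (branches; this branch)]
Accessibility: uRu, uRv, uRw, vRv, vRw, wRw
Branch closes: p1 and ~p1 both at w.
All branches of the tableau close; one closing branch shown above.

Unsatisfiable (every branch closes)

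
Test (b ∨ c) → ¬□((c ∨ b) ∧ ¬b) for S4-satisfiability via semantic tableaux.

1. (b ∨ c) → ¬□((c ∨ b) ∧ ¬b), u
2. ¬□((c ∨ b) ∧ ¬b), u
3. ¬((c ∨ b) ∧ ¬b), v
4. b, v
Accessibility: uRu, uRv, vRv

Satisfiable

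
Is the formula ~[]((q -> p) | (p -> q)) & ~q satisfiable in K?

Unsatisfiable (every branch closes)

1. ~[]((q -> p) | (p -> q)) & ~q, 0
2. ~[]((q -> p) | (p -> q)), 0   [&-rule on 1]
3. ~q, 0   [&-rule on 1]
4. ~((q -> p) | (p -> q)), 1   [~[]-rule on 2: fresh world 1, 0R1]
5. ~(q -> p), 1   [~|-rule on 4]
6. ~(p -> q), 1   [~|-rule on 4]
7. q, 1   [~->-rule on 5]
8. ~p, 1   [~->-rule on 5]
9. p, 1   [~->-rule on 6]
10. ~q, 1   [~->-rule on 6]
Accessibility: 0R1
Branch closes: p and ~p both at 1.
All branches of the tableau close; one closing branch shown above.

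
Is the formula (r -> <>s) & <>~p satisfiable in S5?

1. (r -> <>s) & <>~p, 0
2. r -> <>s, 0   [&-rule on 1]
3. <>~p, 0   [&-rule on 1]
4. <>s, 0   [->-rule on 2 (branches; this branch)]
5. ~p, 1   [<>-rule on 3: fresh world 1, 0R1]
6. s, 2   [<>-rule on 4: fresh world 2, 0R2]
Accessibility: 0R0, 0R1, 0R2, 1R0, 1R1, 1R2, 2R0, 2R1, 2R2

Satisfiable (open branch found)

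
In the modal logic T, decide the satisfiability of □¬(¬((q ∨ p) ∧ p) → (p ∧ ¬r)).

Satisfiable

1. □¬(¬((q ∨ p) ∧ p) → (p ∧ ¬r)), 0
2. ¬(¬((q ∨ p) ∧ p) → (p ∧ ¬r)), 0
3. ¬((q ∨ p) ∧ p), 0
4. ¬(p ∧ ¬r), 0
5. ¬p, 0
6. r, 0
Accessibility: 0R0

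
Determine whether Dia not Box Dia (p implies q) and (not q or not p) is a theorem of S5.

Tableau for the negation not (Dia not Box Dia (p implies q) and (not q or not p)):
1. not (Dia not Box Dia (p implies q) and (not q or not p)), 0
2. not (not q or not p), 0
3. q, 0
4. p, 0
Accessibility: 0R0
The negation has an open branch (countermodel exists).

No, not valid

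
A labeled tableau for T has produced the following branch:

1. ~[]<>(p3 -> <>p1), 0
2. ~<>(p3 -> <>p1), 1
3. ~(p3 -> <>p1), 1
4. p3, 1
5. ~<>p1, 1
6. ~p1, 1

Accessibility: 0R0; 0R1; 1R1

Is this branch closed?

Not closed

There is no literal clash: for every atom and world, at most one sign appears.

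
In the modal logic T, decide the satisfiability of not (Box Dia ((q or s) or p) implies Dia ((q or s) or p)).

1. not (Box Dia ((q or s) or p) implies Dia ((q or s) or p)), u
2. Box Dia ((q or s) or p), u
3. not Dia ((q or s) or p), u
4. Dia ((q or s) or p), u
5. not ((q or s) or p), u
6. not (q or s), u
7. not p, u
8. not q, u
9. not s, u
10. (q or s) or p, v
11. Dia ((q or s) or p), v
12. not ((q or s) or p), v
13. not (q or s), v
14. not p, v
15. not q, v
16. not s, v
17. q or s, v
18. s, v
Accessibility: uRu, uRv, vRv
Branch closes: s and not s both at v.
All branches of the tableau close; one closing branch shown above.

Unsatisfiable (every branch closes)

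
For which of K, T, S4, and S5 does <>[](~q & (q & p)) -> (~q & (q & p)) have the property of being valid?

T, S4, S5

K-tableau for the negation ~(<>[](~q & (q & p)) -> (~q & (q & p))):
1. ~(<>[](~q & (q & p)) -> (~q & (q & p))), w0
2. <>[](~q & (q & p)), w0   [~->-rule on 1]
3. ~(~q & (q & p)), w0   [~->-rule on 1]
4. ~(q & p), w0   [~&-rule on 3 (branches; this branch)]
5. ~p, w0   [~&-rule on 4 (branches; this branch)]
6. [](~q & (q & p)), w1   [<>-rule on 2: fresh world w1, w0Rw1]
Accessibility: w0Rw1
Complete open branch: countermodel on a K-frame, so not valid in K.
T-tableau for the negation ~(<>[](~q & (q & p)) -> (~q & (q & p))):
1. ~(<>[](~q & (q & p)) -> (~q & (q & p))), w0
2. <>[](~q & (q & p)), w0   [~->-rule on 1]
3. ~(~q & (q & p)), w0   [~->-rule on 1]
4. ~(q & p), w0   [~&-rule on 3 (branches; this branch)]
5. ~p, w0   [~&-rule on 4 (branches; this branch)]
6. [](~q & (q & p)), w1   [<>-rule on 2: fresh world w1, w0Rw1]
7. ~q & (q & p), w1   [[]-rule on 6 via w1Rw1]
8. ~q, w1   [&-rule on 7]
9. q & p, w1   [&-rule on 7]
10. q, w1   [&-rule on 9]
11. p, w1   [&-rule on 9]
Accessibility: w0Rw0, w0Rw1, w1Rw1
Branch closes: q and ~q both at w1.
Every branch closes (one shown): valid in T, hence also in S4, S5 (every theorem of T is a theorem of S4 and S5).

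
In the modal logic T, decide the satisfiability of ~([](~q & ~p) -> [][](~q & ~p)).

1. ~([](~q & ~p) -> [][](~q & ~p)), u
2. [](~q & ~p), u   [~->-rule on 1]
3. ~[][](~q & ~p), u   [~->-rule on 1]
4. ~q & ~p, u   [[]-rule on 2 via uRu]
5. ~q, u   [&-rule on 4]
6. ~p, u   [&-rule on 4]
7. ~[](~q & ~p), v   [~[]-rule on 3: fresh world v, uRv]
8. ~q & ~p, v   [[]-rule on 2 via uRv]
9. ~q, v   [&-rule on 8]
10. ~p, v   [&-rule on 8]
11. ~(~q & ~p), w   [~[]-rule on 7: fresh world w, vRw]
12. p, w   [~&-rule on 11 (branches; this branch)]
Accessibility: uRu, uRv, vRv, vRw, wRw

Satisfiable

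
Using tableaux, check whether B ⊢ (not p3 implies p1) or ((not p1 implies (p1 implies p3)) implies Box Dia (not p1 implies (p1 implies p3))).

Valid

Tableau for the negation not ((not p3 implies p1) or ((not p1 implies (p1 implies p3)) implies Box Dia (not p1 implies (p1 implies p3)))):
1. not ((not p3 implies p1) or ((not p1 implies (p1 implies p3)) implies Box Dia (not p1 implies (p1 implies p3)))), 0
2. not (not p3 implies p1), 0   [neg-or-rule on 1]
3. not ((not p1 implies (p1 implies p3)) implies Box Dia (not p1 implies (p1 implies p3))), 0   [neg-or-rule on 1]
4. not p3, 0   [neg-implies-rule on 2]
5. not p1, 0   [neg-implies-rule on 2]
6. not p1 implies (p1 implies p3), 0   [neg-implies-rule on 3]
7. not Box Dia (not p1 implies (p1 implies p3)), 0   [neg-implies-rule on 3]
8. p1 implies p3, 0   [implies-rule on 6 (branches; this branch)]
9. not Dia (not p1 implies (p1 implies p3)), 1   [neg-Box-rule on 7: fresh world 1, 0R1]
10. not (not p1 implies (p1 implies p3)), 0   [neg-Dia-rule on 9 via 1R0]
11. not (p1 implies p3), 0   [neg-implies-rule on 10]
12. p1, 0   [neg-implies-rule on 11]
Accessibility: 0R0, 0R1, 1R0, 1R1
Branch closes: p1 and not p1 both at 0.
Every branch of the negation's tableau closes; the branch above is one of them.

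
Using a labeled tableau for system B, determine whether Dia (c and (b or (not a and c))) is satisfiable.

1. Dia (c and (b or (not a and c))), u
2. c and (b or (not a and c)), v
3. c, v
4. b or (not a and c), v
5. not a and c, v
6. not a, v
Accessibility: uRu, uRv, vRu, vRv

Yes, satisfiable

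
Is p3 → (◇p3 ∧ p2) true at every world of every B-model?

Invalid (countermodel exists)

Tableau for the negation ¬(p3 → (◇p3 ∧ p2)):
1. ¬(p3 → (◇p3 ∧ p2)), u
2. p3, u
3. ¬(◇p3 ∧ p2), u
4. ¬p2, u
Accessibility: uRu
The negation has an open branch (countermodel exists).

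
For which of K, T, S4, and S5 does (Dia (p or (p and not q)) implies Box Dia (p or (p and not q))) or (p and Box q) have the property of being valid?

S4-tableau for the negation not ((Dia (p or (p and not q)) implies Box Dia (p or (p and not q))) or (p and Box q)):
1. not ((Dia (p or (p and not q)) implies Box Dia (p or (p and not q))) or (p and Box q)), 0
2. not (Dia (p or (p and not q)) implies Box Dia (p or (p and not q))), 0
3. not (p and Box q), 0
4. Dia (p or (p and not q)), 0
5. not Box Dia (p or (p and not q)), 0
6. not Box q, 0
7. p or (p and not q), 1
8. p and not q, 1
9. p, 1
10. not q, 1
11. not Dia (p or (p and not q)), 2
12. not (p or (p and not q)), 2
13. not p, 2
14. not (p and not q), 2
15. q, 2
16. not q, 3
Accessibility: 0R0, 0R1, 0R2, 0R3, 1R1, 2R2, 3R3
Complete open branch: countermodel on an S4-frame, so not valid in S4, nor in K, T (the same frame is also a K-frame and a T-frame).
S5-tableau for the negation not ((Dia (p or (p and not q)) implies Box Dia (p or (p and not q))) or (p and Box q)):
1. not ((Dia (p or (p and not q)) implies Box Dia (p or (p and not q))) or (p and Box q)), 0
2. not (Dia (p or (p and not q)) implies Box Dia (p or (p and not q))), 0
3. not (p and Box q), 0
4. Dia (p or (p and not q)), 0
5. not Box Dia (p or (p and not q)), 0
6. not Box q, 0
7. p or (p and not q), 1
8. p and not q, 1
9. p, 1
10. not q, 1
11. not Dia (p or (p and not q)), 2
12. not (p or (p and not q)), 0
13. not p, 0
14. not (p and not q), 0
15. not (p or (p and not q)), 1
16. not p, 1
17. not (p and not q), 1
Accessibility: 0R0, 0R1, 0R2, 1R0, 1R1, 1R2, 2R0, 2R1, 2R2
Branch closes: p and not p both at 1.
Every branch closes (one shown): valid in S5.

S5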